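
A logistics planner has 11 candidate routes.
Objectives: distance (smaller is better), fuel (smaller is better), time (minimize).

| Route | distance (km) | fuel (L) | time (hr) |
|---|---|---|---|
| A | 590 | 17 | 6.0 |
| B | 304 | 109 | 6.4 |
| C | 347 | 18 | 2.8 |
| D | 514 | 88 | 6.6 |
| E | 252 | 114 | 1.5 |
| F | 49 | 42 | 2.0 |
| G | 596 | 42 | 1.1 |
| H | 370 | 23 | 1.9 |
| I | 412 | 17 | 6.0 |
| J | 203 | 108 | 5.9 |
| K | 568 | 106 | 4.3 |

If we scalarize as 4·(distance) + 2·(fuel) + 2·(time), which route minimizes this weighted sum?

F

A: 4·590 + 2·17 + 2·6.0 = 2406.0
B: 4·304 + 2·109 + 2·6.4 = 1446.8
C: 4·347 + 2·18 + 2·2.8 = 1429.6
D: 4·514 + 2·88 + 2·6.6 = 2245.2
E: 4·252 + 2·114 + 2·1.5 = 1239.0
F: 4·49 + 2·42 + 2·2.0 = 284.0
G: 4·596 + 2·42 + 2·1.1 = 2470.2
H: 4·370 + 2·23 + 2·1.9 = 1529.8
I: 4·412 + 2·17 + 2·6.0 = 1694.0
J: 4·203 + 2·108 + 2·5.9 = 1039.8
K: 4·568 + 2·106 + 2·4.3 = 2492.6
Lowest: F at 284.0.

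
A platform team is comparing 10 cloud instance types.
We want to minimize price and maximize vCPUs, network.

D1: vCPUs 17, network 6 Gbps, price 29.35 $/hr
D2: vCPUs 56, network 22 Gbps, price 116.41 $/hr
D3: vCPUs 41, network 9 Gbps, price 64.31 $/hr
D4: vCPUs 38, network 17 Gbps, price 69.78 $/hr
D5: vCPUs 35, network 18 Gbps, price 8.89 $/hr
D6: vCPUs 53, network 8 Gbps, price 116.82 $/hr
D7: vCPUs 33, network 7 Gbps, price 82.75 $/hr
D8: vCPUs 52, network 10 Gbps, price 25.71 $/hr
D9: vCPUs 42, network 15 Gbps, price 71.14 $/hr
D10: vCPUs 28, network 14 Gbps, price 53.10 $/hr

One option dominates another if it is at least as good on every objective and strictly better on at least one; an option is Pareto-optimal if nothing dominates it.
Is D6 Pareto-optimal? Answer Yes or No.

No

D2 vs D6: vCPUs 56≥53, network 22≥8, price 116.41≤116.82 — D2 is at least as good on every objective and strictly better on at least one, so D2 dominates D6.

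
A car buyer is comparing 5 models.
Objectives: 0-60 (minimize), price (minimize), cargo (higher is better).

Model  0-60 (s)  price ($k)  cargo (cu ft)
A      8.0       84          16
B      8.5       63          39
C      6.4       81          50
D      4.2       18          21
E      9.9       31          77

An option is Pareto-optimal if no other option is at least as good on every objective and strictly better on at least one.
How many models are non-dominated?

A: dominated by C (0-60 6.4≤8.0, price 81≤84, cargo 50≥16).
B: not dominated.
C: not dominated.
D: not dominated (best 0-60).
E: not dominated (best cargo).
Pareto-optimal: B, C, D, E → 4.

4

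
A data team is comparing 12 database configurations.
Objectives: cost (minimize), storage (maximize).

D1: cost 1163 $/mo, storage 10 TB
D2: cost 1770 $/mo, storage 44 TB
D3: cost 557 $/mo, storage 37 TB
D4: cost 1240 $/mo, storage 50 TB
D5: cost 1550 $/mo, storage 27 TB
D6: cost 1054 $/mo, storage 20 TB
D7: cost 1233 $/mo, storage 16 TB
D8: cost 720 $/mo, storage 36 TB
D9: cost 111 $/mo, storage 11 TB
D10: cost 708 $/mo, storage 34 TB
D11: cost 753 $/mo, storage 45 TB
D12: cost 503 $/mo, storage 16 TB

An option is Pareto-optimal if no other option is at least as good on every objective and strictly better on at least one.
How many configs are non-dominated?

5

D1: dominated by D3 (cost 557≤1163, storage 37≥10).
D2: dominated by D4 (cost 1240≤1770, storage 50≥44).
D3: not dominated.
D4: not dominated (best storage).
D5: dominated by D3 (cost 557≤1550, storage 37≥27).
D6: dominated by D3 (cost 557≤1054, storage 37≥20).
D7: dominated by D3 (cost 557≤1233, storage 37≥16).
D8: dominated by D3 (cost 557≤720, storage 37≥36).
D9: not dominated (best cost).
D10: dominated by D3 (cost 557≤708, storage 37≥34).
D11: not dominated.
D12: not dominated.
Pareto-optimal: D3, D4, D9, D11, D12 → 5.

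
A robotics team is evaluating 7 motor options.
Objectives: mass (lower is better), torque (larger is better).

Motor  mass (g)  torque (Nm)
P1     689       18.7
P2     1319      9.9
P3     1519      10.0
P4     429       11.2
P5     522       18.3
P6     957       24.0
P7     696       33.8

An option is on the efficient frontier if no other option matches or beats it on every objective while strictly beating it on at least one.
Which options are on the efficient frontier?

P1, P4, P5, P7

P1: not dominated.
P2: dominated by P1 (mass 689≤1319, torque 18.7≥9.9).
P3: dominated by P1 (mass 689≤1519, torque 18.7≥10.0).
P4: not dominated (best mass).
P5: not dominated.
P6: dominated by P7 (mass 696≤957, torque 33.8≥24.0).
P7: not dominated (best torque).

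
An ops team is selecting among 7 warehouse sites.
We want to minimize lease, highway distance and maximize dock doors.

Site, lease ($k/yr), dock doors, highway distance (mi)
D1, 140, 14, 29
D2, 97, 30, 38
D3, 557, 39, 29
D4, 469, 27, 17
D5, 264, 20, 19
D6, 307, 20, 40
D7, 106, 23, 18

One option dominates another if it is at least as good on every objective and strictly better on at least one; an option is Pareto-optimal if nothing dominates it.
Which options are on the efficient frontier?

D2, D3, D4, D7

D1: dominated by D7 (lease 106≤140, dock doors 23≥14, highway distance 18≤29).
D2: not dominated (best lease).
D3: not dominated (best dock doors).
D4: not dominated (best highway distance).
D5: dominated by D7 (lease 106≤264, dock doors 23≥20, highway distance 18≤19).
D6: dominated by D2 (lease 97≤307, dock doors 30≥20, highway distance 38≤40).
D7: not dominated.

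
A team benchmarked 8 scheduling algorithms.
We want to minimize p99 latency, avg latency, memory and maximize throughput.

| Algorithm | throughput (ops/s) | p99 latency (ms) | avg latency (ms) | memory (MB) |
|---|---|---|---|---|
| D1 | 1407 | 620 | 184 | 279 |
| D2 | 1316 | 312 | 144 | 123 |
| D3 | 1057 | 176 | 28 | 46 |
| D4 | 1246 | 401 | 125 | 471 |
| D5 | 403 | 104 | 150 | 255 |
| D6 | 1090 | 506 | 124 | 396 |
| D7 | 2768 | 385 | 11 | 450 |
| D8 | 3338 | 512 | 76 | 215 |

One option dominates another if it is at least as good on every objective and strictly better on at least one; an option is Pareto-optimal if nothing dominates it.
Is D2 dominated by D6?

D6 vs D2: D6 is worse on throughput (1090 vs 1316), so it does not dominate D2.

No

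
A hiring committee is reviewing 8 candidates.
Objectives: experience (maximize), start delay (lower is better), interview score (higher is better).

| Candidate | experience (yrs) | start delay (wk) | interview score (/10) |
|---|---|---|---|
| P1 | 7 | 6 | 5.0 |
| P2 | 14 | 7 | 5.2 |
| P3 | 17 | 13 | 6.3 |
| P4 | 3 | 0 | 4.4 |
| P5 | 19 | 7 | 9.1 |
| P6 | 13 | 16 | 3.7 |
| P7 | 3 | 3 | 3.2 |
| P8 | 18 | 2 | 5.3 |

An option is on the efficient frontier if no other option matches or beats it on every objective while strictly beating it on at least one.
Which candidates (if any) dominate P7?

P4: experience 3≥3, start delay 0≤3, interview score 4.4≥3.2 — dominates P7.
P8: experience 18≥3, start delay 2≤3, interview score 5.3≥3.2 — dominates P7.
Others (P1, P2, P3, P5, P6) are each worse than P7 on at least one objective.

P4, P8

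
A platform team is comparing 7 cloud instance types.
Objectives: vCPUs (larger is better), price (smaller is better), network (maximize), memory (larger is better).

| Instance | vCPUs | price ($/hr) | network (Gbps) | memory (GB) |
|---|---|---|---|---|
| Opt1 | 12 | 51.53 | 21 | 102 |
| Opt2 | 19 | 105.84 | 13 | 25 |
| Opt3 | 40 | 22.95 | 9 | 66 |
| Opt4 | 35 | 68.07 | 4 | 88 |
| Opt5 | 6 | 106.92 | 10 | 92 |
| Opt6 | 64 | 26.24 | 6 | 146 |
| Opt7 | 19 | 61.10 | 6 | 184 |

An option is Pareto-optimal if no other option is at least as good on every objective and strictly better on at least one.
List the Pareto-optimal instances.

Opt1: not dominated (best network).
Opt2: not dominated.
Opt3: not dominated (best price).
Opt4: dominated by Opt6 (vCPUs 64≥35, price 26.24≤68.07, network 6≥4, memory 146≥88).
Opt5: dominated by Opt1 (vCPUs 12≥6, price 51.53≤106.92, network 21≥10, memory 102≥92).
Opt6: not dominated (best vCPUs).
Opt7: not dominated (best memory).

Opt1, Opt2, Opt3, Opt6, Opt7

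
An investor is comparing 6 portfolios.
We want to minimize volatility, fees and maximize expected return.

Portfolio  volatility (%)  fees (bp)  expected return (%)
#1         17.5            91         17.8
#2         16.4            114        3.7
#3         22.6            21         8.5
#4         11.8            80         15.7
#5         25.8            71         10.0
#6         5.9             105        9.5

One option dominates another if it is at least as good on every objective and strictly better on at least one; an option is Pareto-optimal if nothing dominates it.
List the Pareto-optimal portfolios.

#1, #3, #4, #5, #6

#1: not dominated (best expected return).
#2: dominated by #4 (volatility 11.8≤16.4, fees 80≤114, expected return 15.7≥3.7).
#3: not dominated (best fees).
#4: not dominated.
#5: not dominated.
#6: not dominated (best volatility).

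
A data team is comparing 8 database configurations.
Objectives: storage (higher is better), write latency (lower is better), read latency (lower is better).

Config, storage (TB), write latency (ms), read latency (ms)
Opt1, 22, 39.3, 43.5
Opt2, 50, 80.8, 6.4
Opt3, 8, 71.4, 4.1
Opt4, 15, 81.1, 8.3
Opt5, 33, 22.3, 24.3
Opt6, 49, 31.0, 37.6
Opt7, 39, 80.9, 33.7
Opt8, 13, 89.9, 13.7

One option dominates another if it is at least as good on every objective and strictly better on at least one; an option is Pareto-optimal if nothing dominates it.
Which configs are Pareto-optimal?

Opt2, Opt3, Opt5, Opt6

Opt1: dominated by Opt5 (storage 33≥22, write latency 22.3≤39.3, read latency 24.3≤43.5).
Opt2: not dominated (best storage).
Opt3: not dominated (best read latency).
Opt4: dominated by Opt2 (storage 50≥15, write latency 80.8≤81.1, read latency 6.4≤8.3).
Opt5: not dominated (best write latency).
Opt6: not dominated.
Opt7: dominated by Opt2 (storage 50≥39, write latency 80.8≤80.9, read latency 6.4≤33.7).
Opt8: dominated by Opt2 (storage 50≥13, write latency 80.8≤89.9, read latency 6.4≤13.7).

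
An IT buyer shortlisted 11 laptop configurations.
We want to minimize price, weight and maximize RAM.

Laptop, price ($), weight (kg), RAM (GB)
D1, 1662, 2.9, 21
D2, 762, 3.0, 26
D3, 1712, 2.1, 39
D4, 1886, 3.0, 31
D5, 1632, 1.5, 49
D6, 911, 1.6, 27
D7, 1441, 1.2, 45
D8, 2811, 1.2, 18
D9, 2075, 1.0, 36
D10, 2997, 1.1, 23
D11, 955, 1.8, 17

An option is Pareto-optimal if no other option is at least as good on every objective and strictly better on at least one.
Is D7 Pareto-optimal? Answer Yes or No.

Yes

D1: worse on price (1662 vs 1441).
D2: worse on weight (3.0 vs 1.2).
D3: worse on price (1712 vs 1441).
D4: worse on price (1886 vs 1441).
D5: worse on price (1632 vs 1441).
D6: worse on weight (1.6 vs 1.2).
D8: worse on price (2811 vs 1441).
D9: worse on price (2075 vs 1441).
D10: worse on price (2997 vs 1441).
D11: worse on weight (1.8 vs 1.2).
No option is at least as good as D7 on every objective and strictly better on one.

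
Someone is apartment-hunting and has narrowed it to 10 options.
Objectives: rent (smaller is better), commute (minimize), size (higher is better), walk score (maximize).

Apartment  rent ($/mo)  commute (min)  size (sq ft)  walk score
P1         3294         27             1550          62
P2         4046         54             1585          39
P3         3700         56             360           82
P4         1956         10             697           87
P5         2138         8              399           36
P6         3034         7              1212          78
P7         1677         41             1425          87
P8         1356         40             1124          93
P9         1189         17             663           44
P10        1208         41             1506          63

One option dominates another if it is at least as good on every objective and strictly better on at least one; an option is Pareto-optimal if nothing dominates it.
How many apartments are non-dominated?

9

P1: not dominated.
P2: not dominated (best size).
P3: dominated by P4 (rent 1956≤3700, commute 10≤56, size 697≥360, walk score 87≥82).
P4: not dominated.
P5: not dominated.
P6: not dominated (best commute).
P7: not dominated.
P8: not dominated (best walk score).
P9: not dominated (best rent).
P10: not dominated.
Pareto-optimal: P1, P2, P4, P5, P6, P7, P8, P9, P10 → 9.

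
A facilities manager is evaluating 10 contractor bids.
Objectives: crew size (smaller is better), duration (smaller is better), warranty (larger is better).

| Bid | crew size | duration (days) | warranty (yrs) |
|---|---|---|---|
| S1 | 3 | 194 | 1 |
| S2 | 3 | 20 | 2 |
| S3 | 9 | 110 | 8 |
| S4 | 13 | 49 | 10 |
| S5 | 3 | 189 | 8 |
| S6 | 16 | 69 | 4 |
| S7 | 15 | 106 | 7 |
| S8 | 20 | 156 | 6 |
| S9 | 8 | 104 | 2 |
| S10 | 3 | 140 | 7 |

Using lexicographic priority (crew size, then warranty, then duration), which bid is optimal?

First minimize crew size: best is 3, kept {S1, S2, S5, S10}.
Then maximize warranty: best is 8, kept {S5}.

S5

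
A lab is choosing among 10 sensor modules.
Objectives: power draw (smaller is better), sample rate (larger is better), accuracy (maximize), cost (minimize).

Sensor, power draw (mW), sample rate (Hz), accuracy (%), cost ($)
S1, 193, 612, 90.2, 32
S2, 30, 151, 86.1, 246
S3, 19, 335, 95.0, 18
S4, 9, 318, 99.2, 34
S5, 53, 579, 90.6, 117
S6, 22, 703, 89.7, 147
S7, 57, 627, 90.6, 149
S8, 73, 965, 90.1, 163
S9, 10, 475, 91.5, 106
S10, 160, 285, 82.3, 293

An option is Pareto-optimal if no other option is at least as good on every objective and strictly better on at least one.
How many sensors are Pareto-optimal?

8

S1: not dominated.
S2: dominated by S3 (power draw 19≤30, sample rate 335≥151, accuracy 95.0≥86.1, cost 18≤246).
S3: not dominated (best cost).
S4: not dominated (best power draw).
S5: not dominated.
S6: not dominated.
S7: not dominated.
S8: not dominated (best sample rate).
S9: not dominated.
S10: dominated by S3 (power draw 19≤160, sample rate 335≥285, accuracy 95.0≥82.3, cost 18≤293).
Pareto-optimal: S1, S3, S4, S5, S6, S7, S8, S9 → 8.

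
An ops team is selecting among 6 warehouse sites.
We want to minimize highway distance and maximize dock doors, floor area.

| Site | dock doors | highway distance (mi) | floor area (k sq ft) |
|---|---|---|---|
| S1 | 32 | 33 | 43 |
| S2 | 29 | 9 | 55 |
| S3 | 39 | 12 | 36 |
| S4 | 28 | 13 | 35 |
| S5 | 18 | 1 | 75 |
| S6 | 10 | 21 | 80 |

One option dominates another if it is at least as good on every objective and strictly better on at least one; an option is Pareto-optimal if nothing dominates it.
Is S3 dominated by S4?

No

S4 vs S3: S4 is worse on dock doors (28 vs 39), so it does not dominate S3.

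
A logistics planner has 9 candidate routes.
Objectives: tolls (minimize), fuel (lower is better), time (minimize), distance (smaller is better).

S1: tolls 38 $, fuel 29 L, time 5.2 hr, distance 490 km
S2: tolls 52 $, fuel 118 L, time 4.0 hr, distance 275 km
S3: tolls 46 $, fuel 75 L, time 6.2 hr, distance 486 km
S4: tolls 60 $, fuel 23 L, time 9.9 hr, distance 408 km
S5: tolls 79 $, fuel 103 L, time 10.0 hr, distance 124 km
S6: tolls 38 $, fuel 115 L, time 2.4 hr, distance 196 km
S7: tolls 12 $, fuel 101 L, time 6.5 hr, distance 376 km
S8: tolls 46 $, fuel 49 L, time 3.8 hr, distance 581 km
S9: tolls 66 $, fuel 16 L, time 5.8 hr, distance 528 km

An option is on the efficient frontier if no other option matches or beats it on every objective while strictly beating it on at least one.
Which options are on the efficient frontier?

S1, S3, S4, S5, S6, S7, S8, S9

S1: not dominated.
S2: dominated by S6 (tolls 38≤52, fuel 115≤118, time 2.4≤4.0, distance 196≤275).
S3: not dominated.
S4: not dominated.
S5: not dominated (best distance).
S6: not dominated (best time).
S7: not dominated (best tolls).
S8: not dominated.
S9: not dominated (best fuel).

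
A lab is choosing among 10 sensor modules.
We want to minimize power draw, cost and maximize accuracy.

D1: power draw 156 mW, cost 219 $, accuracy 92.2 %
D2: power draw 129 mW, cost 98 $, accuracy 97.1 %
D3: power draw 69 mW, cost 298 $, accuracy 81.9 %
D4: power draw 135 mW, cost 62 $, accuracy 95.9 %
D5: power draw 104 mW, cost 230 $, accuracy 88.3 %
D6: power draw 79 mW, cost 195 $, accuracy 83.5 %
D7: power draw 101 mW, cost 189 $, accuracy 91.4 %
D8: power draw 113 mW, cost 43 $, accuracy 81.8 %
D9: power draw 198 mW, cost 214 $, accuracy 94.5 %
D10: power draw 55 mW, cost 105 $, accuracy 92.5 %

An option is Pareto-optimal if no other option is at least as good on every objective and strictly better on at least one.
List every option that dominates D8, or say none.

none

D1: worse on power draw (156 vs 113).
D2: worse on power draw (129 vs 113).
D3: worse on cost (298 vs 43).
D4: worse on power draw (135 vs 113).
D5: worse on cost (230 vs 43).
D6: worse on cost (195 vs 43).
D7: worse on cost (189 vs 43).
D9: worse on power draw (198 vs 113).
D10: worse on cost (105 vs 43).
No option dominates D8.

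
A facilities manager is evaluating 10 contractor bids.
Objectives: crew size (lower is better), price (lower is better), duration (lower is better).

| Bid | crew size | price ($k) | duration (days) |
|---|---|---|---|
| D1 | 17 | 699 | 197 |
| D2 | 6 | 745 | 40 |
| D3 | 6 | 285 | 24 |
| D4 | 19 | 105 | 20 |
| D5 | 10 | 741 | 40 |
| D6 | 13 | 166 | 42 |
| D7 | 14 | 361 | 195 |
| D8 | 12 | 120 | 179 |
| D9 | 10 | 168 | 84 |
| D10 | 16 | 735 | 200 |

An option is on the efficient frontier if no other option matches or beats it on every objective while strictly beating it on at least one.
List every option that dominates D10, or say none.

D3, D6, D7, D8, D9

D3: crew size 6≤16, price 285≤735, duration 24≤200 — dominates D10.
D6: crew size 13≤16, price 166≤735, duration 42≤200 — dominates D10.
D7: crew size 14≤16, price 361≤735, duration 195≤200 — dominates D10.
D8: crew size 12≤16, price 120≤735, duration 179≤200 — dominates D10.
D9: crew size 10≤16, price 168≤735, duration 84≤200 — dominates D10.
Others (D1, D2, D4, D5) are each worse than D10 on at least one objective.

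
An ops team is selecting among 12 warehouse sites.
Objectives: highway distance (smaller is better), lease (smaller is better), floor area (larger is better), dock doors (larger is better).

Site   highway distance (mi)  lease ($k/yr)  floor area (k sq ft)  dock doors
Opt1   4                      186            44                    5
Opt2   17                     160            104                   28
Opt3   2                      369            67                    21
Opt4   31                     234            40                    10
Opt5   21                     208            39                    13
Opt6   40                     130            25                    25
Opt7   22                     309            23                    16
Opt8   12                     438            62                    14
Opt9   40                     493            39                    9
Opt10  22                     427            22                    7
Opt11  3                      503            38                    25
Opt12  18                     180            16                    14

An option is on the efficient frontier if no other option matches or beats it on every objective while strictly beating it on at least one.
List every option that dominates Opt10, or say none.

Opt2: highway distance 17≤22, lease 160≤427, floor area 104≥22, dock doors 28≥7 — dominates Opt10.
Opt3: highway distance 2≤22, lease 369≤427, floor area 67≥22, dock doors 21≥7 — dominates Opt10.
Opt5: highway distance 21≤22, lease 208≤427, floor area 39≥22, dock doors 13≥7 — dominates Opt10.
Opt7: highway distance 22≤22, lease 309≤427, floor area 23≥22, dock doors 16≥7 — dominates Opt10.
Others (Opt1, Opt4, Opt6, Opt8, Opt9, Opt11, Opt12) are each worse than Opt10 on at least one objective.

Opt2, Opt3, Opt5, Opt7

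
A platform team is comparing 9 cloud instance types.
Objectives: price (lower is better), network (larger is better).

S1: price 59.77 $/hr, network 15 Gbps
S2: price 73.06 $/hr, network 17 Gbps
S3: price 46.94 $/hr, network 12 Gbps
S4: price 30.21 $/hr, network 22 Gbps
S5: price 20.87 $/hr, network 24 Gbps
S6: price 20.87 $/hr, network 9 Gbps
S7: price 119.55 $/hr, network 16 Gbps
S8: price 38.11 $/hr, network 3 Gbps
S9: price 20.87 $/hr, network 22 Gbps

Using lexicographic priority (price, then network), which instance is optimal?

S5

First minimize price: best is 20.87, kept {S5, S6, S9}.
Then maximize network: best is 24, kept {S5}.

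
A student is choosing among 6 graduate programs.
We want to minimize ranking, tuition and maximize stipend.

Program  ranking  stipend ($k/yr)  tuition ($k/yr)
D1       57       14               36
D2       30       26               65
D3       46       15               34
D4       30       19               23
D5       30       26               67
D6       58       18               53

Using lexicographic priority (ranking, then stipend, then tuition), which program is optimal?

D2

First minimize ranking: best is 30, kept {D2, D4, D5}.
Then maximize stipend: best is 26, kept {D2, D5}.
Then minimize tuition: best is 65, kept {D2}.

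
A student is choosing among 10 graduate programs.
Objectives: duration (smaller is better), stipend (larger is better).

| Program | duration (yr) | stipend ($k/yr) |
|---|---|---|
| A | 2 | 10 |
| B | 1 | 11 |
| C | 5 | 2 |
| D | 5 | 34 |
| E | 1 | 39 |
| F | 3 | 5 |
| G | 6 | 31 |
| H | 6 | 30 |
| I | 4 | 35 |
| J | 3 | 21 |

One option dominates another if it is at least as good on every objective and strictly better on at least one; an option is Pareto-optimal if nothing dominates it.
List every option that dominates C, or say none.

A, B, D, E, F, I, J

A: duration 2≤5, stipend 10≥2 — dominates C.
B: duration 1≤5, stipend 11≥2 — dominates C.
D: duration 5≤5, stipend 34≥2 — dominates C.
E: duration 1≤5, stipend 39≥2 — dominates C.
F: duration 3≤5, stipend 5≥2 — dominates C.
I: duration 4≤5, stipend 35≥2 — dominates C.
J: duration 3≤5, stipend 21≥2 — dominates C.
Others (G, H) are each worse than C on at least one objective.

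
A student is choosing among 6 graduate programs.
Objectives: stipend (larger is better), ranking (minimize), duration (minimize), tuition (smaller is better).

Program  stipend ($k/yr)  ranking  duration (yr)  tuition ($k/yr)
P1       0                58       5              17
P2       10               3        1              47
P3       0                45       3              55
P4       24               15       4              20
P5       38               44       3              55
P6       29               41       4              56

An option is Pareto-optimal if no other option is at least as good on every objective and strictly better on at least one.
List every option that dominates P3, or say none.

P2: stipend 10≥0, ranking 3≤45, duration 1≤3, tuition 47≤55 — dominates P3.
P5: stipend 38≥0, ranking 44≤45, duration 3≤3, tuition 55≤55 — dominates P3.
Others (P1, P4, P6) are each worse than P3 on at least one objective.

P2, P5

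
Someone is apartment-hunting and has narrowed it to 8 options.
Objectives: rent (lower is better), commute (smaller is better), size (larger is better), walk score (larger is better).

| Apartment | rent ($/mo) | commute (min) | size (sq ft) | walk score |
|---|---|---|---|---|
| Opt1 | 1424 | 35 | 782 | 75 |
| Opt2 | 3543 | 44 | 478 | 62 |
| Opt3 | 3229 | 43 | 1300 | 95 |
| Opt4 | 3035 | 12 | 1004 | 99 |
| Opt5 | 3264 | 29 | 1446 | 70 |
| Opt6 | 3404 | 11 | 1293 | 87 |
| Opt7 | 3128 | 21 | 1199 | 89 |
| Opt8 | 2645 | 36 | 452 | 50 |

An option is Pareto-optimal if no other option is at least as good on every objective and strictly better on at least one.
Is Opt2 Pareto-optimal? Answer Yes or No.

Opt1 vs Opt2: rent 1424≤3543, commute 35≤44, size 782≥478, walk score 75≥62 — Opt1 is at least as good on every objective and strictly better on at least one, so Opt1 dominates Opt2.

No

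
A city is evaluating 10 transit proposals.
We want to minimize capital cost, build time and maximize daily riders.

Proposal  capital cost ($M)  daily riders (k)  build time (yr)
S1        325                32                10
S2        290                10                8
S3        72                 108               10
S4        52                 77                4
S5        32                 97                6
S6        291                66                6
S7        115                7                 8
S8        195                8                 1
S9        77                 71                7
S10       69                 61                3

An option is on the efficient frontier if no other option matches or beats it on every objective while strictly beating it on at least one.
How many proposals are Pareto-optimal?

S1: dominated by S3 (capital cost 72≤325, daily riders 108≥32, build time 10≤10).
S2: dominated by S4 (capital cost 52≤290, daily riders 77≥10, build time 4≤8).
S3: not dominated (best daily riders).
S4: not dominated.
S5: not dominated (best capital cost).
S6: dominated by S4 (capital cost 52≤291, daily riders 77≥66, build time 4≤6).
S7: dominated by S4 (capital cost 52≤115, daily riders 77≥7, build time 4≤8).
S8: not dominated (best build time).
S9: dominated by S4 (capital cost 52≤77, daily riders 77≥71, build time 4≤7).
S10: not dominated.
Pareto-optimal: S3, S4, S5, S8, S10 → 5.

5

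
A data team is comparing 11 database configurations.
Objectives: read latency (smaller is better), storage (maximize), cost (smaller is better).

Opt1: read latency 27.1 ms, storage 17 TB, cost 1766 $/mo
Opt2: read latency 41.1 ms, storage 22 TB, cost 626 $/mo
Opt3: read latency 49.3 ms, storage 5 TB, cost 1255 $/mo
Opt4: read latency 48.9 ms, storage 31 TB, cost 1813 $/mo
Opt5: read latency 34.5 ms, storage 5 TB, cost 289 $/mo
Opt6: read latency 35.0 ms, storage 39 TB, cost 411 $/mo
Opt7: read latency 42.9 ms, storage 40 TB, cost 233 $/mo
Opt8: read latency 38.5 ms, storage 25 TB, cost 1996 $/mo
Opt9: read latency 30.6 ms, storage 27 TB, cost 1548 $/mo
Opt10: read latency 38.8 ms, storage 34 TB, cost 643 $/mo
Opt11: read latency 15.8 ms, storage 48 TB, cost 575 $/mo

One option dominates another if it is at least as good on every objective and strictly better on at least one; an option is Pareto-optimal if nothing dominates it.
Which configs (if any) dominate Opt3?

Opt2: read latency 41.1≤49.3, storage 22≥5, cost 626≤1255 — dominates Opt3.
Opt5: read latency 34.5≤49.3, storage 5≥5, cost 289≤1255 — dominates Opt3.
Opt6: read latency 35.0≤49.3, storage 39≥5, cost 411≤1255 — dominates Opt3.
Opt7: read latency 42.9≤49.3, storage 40≥5, cost 233≤1255 — dominates Opt3.
Opt10: read latency 38.8≤49.3, storage 34≥5, cost 643≤1255 — dominates Opt3.
Opt11: read latency 15.8≤49.3, storage 48≥5, cost 575≤1255 — dominates Opt3.
Others (Opt1, Opt4, Opt8, Opt9) are each worse than Opt3 on at least one objective.

Opt2, Opt5, Opt6, Opt7, Opt10, Opt11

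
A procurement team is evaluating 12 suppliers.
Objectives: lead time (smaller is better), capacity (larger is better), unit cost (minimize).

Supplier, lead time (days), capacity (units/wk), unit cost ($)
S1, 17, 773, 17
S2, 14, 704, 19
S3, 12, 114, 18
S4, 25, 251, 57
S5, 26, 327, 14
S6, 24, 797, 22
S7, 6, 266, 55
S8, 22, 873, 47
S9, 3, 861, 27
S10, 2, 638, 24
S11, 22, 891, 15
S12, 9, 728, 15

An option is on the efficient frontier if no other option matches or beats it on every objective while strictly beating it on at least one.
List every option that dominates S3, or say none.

S12

S12: lead time 9≤12, capacity 728≥114, unit cost 15≤18 — dominates S3.
Others (S1, S2, S4, S5, S6, S7, S8, S9, S10, S11) are each worse than S3 on at least one objective.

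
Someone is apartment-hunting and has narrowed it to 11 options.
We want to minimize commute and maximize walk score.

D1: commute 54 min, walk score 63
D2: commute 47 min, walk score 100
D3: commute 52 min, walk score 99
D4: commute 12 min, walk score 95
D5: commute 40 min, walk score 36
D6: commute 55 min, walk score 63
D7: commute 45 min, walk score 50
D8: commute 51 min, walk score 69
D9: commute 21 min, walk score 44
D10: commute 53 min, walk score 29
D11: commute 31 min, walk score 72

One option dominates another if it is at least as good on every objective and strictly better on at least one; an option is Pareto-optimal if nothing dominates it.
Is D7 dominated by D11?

D11 vs D7: commute 31≤45, walk score 72≥50 — D11 is at least as good on every objective with at least one strict improvement.

Yes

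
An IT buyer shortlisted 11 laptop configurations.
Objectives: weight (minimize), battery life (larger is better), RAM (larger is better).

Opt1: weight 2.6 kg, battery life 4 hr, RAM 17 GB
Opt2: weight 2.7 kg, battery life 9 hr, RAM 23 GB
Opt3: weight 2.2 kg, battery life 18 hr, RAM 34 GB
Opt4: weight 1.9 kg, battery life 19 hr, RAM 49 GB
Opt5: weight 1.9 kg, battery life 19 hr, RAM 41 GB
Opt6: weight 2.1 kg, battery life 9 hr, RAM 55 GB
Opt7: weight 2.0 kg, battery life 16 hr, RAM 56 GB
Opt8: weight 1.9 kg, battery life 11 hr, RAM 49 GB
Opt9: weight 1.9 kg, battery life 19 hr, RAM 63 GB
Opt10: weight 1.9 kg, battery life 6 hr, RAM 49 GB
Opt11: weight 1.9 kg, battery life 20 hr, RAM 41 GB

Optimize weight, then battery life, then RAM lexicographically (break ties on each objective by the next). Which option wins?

First minimize weight: best is 1.9, kept {Opt4, Opt5, Opt8, Opt9, Opt10, Opt11}.
Then maximize battery life: best is 20, kept {Opt11}.

Opt11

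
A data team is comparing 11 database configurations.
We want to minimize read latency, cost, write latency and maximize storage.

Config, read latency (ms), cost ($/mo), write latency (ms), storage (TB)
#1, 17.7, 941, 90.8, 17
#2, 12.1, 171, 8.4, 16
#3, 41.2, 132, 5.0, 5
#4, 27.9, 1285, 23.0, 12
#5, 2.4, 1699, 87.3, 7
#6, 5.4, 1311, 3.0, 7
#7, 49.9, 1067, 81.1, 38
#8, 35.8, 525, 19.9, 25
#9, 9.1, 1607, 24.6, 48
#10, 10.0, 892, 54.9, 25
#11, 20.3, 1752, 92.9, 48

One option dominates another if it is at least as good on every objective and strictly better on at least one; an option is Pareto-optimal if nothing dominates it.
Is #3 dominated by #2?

#2 vs #3: #2 is worse on cost (171 vs 132), so it does not dominate #3.

No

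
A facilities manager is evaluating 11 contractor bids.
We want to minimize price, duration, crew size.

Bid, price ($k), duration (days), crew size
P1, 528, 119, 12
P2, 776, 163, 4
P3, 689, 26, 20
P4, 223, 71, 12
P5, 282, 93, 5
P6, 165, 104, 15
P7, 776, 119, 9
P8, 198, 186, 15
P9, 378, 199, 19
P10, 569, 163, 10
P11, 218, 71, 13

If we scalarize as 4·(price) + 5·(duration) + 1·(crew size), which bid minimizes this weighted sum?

P6

P1: 4·528 + 5·119 + 1·12 = 2719
P2: 4·776 + 5·163 + 1·4 = 3923
P3: 4·689 + 5·26 + 1·20 = 2906
P4: 4·223 + 5·71 + 1·12 = 1259
P5: 4·282 + 5·93 + 1·5 = 1598
P6: 4·165 + 5·104 + 1·15 = 1195
P7: 4·776 + 5·119 + 1·9 = 3708
P8: 4·198 + 5·186 + 1·15 = 1737
P9: 4·378 + 5·199 + 1·19 = 2526
P10: 4·569 + 5·163 + 1·10 = 3101
P11: 4·218 + 5·71 + 1·13 = 1240
Lowest: P6 at 1195.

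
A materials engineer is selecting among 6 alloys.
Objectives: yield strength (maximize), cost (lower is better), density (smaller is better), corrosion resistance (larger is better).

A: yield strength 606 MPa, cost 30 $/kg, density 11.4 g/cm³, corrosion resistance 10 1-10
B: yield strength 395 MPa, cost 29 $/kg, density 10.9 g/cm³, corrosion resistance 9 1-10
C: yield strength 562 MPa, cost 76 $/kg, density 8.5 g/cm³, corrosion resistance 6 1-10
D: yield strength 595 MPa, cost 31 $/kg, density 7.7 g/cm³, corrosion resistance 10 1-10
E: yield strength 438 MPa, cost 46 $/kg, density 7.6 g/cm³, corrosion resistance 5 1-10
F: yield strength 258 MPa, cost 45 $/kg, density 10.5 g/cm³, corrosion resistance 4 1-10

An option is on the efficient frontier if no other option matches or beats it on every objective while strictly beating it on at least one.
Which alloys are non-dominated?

A, B, D, E

A: not dominated (best yield strength).
B: not dominated (best cost).
C: dominated by D (yield strength 595≥562, cost 31≤76, density 7.7≤8.5, corrosion resistance 10≥6).
D: not dominated.
E: not dominated (best density).
F: dominated by D (yield strength 595≥258, cost 31≤45, density 7.7≤10.5, corrosion resistance 10≥4).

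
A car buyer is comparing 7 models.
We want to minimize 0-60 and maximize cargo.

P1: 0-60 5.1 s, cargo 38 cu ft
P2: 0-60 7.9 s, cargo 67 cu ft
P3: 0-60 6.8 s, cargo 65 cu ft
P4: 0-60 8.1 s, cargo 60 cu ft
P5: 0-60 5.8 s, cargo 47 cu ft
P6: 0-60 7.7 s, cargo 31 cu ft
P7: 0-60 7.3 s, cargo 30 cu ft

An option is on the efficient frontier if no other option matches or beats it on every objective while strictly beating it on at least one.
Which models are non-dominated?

P1, P2, P3, P5

P1: not dominated (best 0-60).
P2: not dominated (best cargo).
P3: not dominated.
P4: dominated by P2 (0-60 7.9≤8.1, cargo 67≥60).
P5: not dominated.
P6: dominated by P1 (0-60 5.1≤7.7, cargo 38≥31).
P7: dominated by P1 (0-60 5.1≤7.3, cargo 38≥30).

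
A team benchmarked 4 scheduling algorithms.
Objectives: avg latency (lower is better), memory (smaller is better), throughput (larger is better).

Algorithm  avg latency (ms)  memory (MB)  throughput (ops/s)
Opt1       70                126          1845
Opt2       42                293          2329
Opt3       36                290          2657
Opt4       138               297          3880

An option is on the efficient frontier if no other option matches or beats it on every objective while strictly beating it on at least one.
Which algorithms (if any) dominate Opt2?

Opt3

Opt3: avg latency 36≤42, memory 290≤293, throughput 2657≥2329 — dominates Opt2.
Others (Opt1, Opt4) are each worse than Opt2 on at least one objective.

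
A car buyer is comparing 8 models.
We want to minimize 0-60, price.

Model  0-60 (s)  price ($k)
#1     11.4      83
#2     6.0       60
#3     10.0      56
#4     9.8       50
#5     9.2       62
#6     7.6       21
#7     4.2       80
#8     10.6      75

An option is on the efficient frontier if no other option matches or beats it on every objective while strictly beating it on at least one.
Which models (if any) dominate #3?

#4, #6

#4: 0-60 9.8≤10.0, price 50≤56 — dominates #3.
#6: 0-60 7.6≤10.0, price 21≤56 — dominates #3.
Others (#1, #2, #5, #7, #8) are each worse than #3 on at least one objective.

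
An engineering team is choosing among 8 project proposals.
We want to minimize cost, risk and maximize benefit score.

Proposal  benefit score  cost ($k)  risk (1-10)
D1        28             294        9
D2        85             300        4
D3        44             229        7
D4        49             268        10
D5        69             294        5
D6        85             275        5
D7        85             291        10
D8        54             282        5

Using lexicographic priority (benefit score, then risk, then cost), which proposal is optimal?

D2

First maximize benefit score: best is 85, kept {D2, D6, D7}.
Then minimize risk: best is 4, kept {D2}.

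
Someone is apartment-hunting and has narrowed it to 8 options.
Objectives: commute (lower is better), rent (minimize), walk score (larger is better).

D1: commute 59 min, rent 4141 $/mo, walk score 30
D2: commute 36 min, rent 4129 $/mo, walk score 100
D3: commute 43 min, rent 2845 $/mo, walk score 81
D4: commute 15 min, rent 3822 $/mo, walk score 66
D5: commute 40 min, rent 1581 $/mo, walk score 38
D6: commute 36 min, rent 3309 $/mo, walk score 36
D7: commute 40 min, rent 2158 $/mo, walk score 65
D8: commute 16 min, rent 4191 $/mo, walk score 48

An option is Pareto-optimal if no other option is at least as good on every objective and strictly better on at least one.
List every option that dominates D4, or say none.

none

D1: worse on commute (59 vs 15).
D2: worse on commute (36 vs 15).
D3: worse on commute (43 vs 15).
D5: worse on commute (40 vs 15).
D6: worse on commute (36 vs 15).
D7: worse on commute (40 vs 15).
D8: worse on commute (16 vs 15).
No option dominates D4.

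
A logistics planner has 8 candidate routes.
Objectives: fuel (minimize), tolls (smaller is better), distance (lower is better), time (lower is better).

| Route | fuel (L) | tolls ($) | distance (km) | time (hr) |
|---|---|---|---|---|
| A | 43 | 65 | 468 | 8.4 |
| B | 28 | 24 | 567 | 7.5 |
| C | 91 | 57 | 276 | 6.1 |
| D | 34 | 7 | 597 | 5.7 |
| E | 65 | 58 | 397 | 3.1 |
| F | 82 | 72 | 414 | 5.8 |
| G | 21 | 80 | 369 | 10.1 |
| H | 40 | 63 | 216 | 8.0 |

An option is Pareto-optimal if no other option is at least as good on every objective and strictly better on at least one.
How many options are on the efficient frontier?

6

A: dominated by H (fuel 40≤43, tolls 63≤65, distance 216≤468, time 8.0≤8.4).
B: not dominated.
C: not dominated.
D: not dominated (best tolls).
E: not dominated (best time).
F: dominated by E (fuel 65≤82, tolls 58≤72, distance 397≤414, time 3.1≤5.8).
G: not dominated (best fuel).
H: not dominated (best distance).
Pareto-optimal: B, C, D, E, G, H → 6.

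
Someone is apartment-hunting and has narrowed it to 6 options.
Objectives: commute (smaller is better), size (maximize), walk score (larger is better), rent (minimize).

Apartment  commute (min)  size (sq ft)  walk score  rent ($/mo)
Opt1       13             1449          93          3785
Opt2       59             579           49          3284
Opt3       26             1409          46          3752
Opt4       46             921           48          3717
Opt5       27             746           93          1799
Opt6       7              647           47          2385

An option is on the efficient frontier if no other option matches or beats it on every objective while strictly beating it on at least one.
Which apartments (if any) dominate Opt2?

Opt5

Opt5: commute 27≤59, size 746≥579, walk score 93≥49, rent 1799≤3284 — dominates Opt2.
Others (Opt1, Opt3, Opt4, Opt6) are each worse than Opt2 on at least one objective.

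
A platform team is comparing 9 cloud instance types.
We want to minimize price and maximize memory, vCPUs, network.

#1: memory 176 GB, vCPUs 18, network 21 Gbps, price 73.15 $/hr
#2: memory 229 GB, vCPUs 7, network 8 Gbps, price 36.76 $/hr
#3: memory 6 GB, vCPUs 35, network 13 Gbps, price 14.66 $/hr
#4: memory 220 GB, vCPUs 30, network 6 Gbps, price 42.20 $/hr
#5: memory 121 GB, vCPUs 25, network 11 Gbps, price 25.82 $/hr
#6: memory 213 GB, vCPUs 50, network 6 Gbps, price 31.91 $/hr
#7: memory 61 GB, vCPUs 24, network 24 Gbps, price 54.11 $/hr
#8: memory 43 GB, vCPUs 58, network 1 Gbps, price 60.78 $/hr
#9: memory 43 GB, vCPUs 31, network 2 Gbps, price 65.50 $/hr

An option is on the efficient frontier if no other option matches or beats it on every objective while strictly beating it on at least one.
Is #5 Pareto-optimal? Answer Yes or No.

Yes

#1: worse on vCPUs (18 vs 25).
#2: worse on vCPUs (7 vs 25).
#3: worse on memory (6 vs 121).
#4: worse on network (6 vs 11).
#6: worse on network (6 vs 11).
#7: worse on memory (61 vs 121).
#8: worse on memory (43 vs 121).
#9: worse on memory (43 vs 121).
No option is at least as good as #5 on every objective and strictly better on one.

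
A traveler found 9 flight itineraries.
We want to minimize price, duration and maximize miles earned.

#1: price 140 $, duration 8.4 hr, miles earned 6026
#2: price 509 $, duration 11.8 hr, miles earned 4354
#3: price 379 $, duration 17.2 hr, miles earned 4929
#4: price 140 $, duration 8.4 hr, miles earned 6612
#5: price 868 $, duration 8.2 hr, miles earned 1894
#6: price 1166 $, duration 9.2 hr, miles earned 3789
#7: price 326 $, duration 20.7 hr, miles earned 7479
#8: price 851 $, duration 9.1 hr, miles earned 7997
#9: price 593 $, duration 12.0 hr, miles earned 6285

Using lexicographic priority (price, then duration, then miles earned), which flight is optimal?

First minimize price: best is 140, kept {#1, #4}.
Then minimize duration: best is 8.4, kept {#1, #4}.
Then maximize miles earned: best is 6612, kept {#4}.

#4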